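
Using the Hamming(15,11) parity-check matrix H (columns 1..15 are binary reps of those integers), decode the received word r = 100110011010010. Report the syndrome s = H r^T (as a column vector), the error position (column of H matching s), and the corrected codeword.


s = (0, 1, 0, 0)^T, error position = 4, corrected codeword c = 100010011010010

Compute s = H r^T mod 2 one row at a time:
  s_1 = 1 + 1 + 0 + 1 + 0 + 0 + 1 + 0 = 4 ≡ 0 (mod 2).
  s_2 = 1 + 1 + 0 + 0 + 0 + 0 + 1 + 0 = 3 ≡ 1 (mod 2).
  s_3 = 0 + 0 + 0 + 0 + 0 + 1 + 1 + 0 = 2 ≡ 0 (mod 2).
  s_4 = 1 + 0 + 1 + 0 + 1 + 1 + 0 + 0 = 4 ≡ 0 (mod 2).
s = (0, 1, 0, 0)^T — this equals column 4 of H (binary 0100), so error is at position 4.
Correct: flip bit 4 of r = 100110011010010 to get c = 100010011010010.


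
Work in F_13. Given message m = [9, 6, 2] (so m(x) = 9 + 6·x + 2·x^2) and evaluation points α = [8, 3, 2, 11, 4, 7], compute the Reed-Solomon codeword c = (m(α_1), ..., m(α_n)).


c = [3, 6, 3, 5, 0, 6]

Message polynomial: m(x) = 9 + 6·x + 2·x^2 (mod 13).
For each evaluation point α_i, compute m(α_i) mod 13:
  α_1 = 8: Horner steps 2 → 9 → 3, so m(8) = 3.
  α_2 = 3: Horner steps 2 → 12 → 6, so m(3) = 6.
  α_3 = 2: Horner steps 2 → 10 → 3, so m(2) = 3.
  α_4 = 11: Horner steps 2 → 2 → 5, so m(11) = 5.
  α_5 = 4: Horner steps 2 → 1 → 0, so m(4) = 0.
  α_6 = 7: Horner steps 2 → 7 → 6, so m(7) = 6.
Codeword c = [3, 6, 3, 5, 0, 6] ∈ F_13^6.


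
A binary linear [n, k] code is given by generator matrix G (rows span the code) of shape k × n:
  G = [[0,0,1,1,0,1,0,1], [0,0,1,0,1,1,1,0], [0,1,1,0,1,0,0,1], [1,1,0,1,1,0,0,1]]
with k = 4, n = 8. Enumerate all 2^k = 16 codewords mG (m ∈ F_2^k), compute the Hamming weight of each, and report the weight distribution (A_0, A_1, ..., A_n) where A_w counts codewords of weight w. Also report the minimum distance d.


Weight distribution: A_0 = 1, A_3 = 3, A_4 = 7, A_5 = 4, A_7 = 1. Minimum distance d = 3.

Enumerate all 2^4 = 16 messages m ∈ F_2^4.
For each, compute codeword c = mG in F_2^8, then tally its weight.
  m = 0000 → c = 00000000, weight = 0.
  m = 1000 → c = 00110101, weight = 4.
  m = 0100 → c = 00101110, weight = 4.
  m = 1100 → c = 00011011, weight = 4.
  m = 0010 → c = 01101001, weight = 4.
  m = 1010 → c = 01011100, weight = 4.
  m = 0110 → c = 01000111, weight = 4.
  m = 1110 → c = 01110010, weight = 4.
  m = 0001 → c = 11011001, weight = 5.
  m = 1001 → c = 11101100, weight = 5.
  m = 0101 → c = 11110111, weight = 7.
  m = 1101 → c = 11000010, weight = 3.
  m = 0011 → c = 10110000, weight = 3.
  m = 1011 → c = 10000101, weight = 3.
  m = 0111 → c = 10011110, weight = 5.
  m = 1111 → c = 10101011, weight = 5.
Tally weights:
  weight 0: 1 codewords.
  weight 3: 3 codewords.
  weight 4: 7 codewords.
  weight 5: 4 codewords.
  weight 7: 1 codewords.
Minimum distance d = smallest w > 0 with A_w > 0 = 3.
Sanity: Σ A_w = 16 = 2^4 = 16 ✓.


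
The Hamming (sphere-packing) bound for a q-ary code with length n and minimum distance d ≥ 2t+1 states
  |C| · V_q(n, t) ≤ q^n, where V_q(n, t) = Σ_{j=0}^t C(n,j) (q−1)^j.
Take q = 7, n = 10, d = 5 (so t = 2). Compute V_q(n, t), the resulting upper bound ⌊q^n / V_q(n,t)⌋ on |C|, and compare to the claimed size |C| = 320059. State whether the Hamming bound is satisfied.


V_q(n, t) = 1681, q^n = 282475249, Hamming bound = 168040, |C| = 320059 > bound (violated).

Step 1: Compute V_q(n, t) = Σ_{j=0}^2 C(n, j) (q−1)^j.
  j = 0: C(10,0)·(6)^0 = 1·1 = 1.
  j = 1: C(10,1)·(6)^1 = 10·6 = 60.
  j = 2: C(10,2)·(6)^2 = 45·36 = 1620.
  V_q(n, t) = 1 + 60 + 1620 = 1681.
Step 2: q^n = 7^10 = 282475249.
Step 3: Hamming bound ⌊q^n / V_q(n,t)⌋ = ⌊282475249/1681⌋ = 168040.
Step 4: Compare |C| = 320059 to 168040: violated.
The claimed |C| lies above the Hamming bound, so no 7-ary code of length 10 with d ≥ 5 can have 320059 codewords.


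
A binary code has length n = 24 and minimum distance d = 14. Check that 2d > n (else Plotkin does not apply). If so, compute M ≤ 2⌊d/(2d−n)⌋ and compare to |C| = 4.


Plotkin bound M ≤ 6; given |C| = 4 ≤ bound (satisfied).

Check applicability: 2d = 28, n = 24.
2d − n = 4 > 0, so Plotkin applies.
Compute d/(2d−n) = 14/4 ≈ 3.5000.
⌊d/(2d−n)⌋ = 3.
Plotkin bound: M ≤ 2·3 = 6.
Given |C| = 4, check: satisfied.
This |C| is below the Plotkin bound.


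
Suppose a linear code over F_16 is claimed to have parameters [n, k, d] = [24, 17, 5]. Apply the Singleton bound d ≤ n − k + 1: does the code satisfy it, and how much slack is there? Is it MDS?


Singleton RHS = n − k + 1 = 8, slack = 3, bound satisfied, not MDS.

Singleton bound: d ≤ n − k + 1.
Here n = 24, k = 17, so n − k + 1 = 8.
Given d = 5, check d ≤ 8: YES.
Slack = (n − k + 1) − d = 3.
The code is NOT MDS (slack = 3 > 0).
Description: the claimed parameters are [24, 17, 5]_16; such a code would be non-MDS.


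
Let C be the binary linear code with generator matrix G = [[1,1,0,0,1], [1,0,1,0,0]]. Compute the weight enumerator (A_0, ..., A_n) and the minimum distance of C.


Weight distribution: A_0 = 1, A_2 = 1, A_3 = 2. Minimum distance d = 2.

Enumerate all 2^2 = 4 messages m ∈ F_2^2.
For each, compute codeword c = mG in F_2^5, then tally its weight.
  m = 00 → c = 00000, weight = 0.
  m = 10 → c = 11001, weight = 3.
  m = 01 → c = 10100, weight = 2.
  m = 11 → c = 01101, weight = 3.
Tally weights:
  weight 0: 1 codewords.
  weight 2: 1 codewords.
  weight 3: 2 codewords.
Minimum distance d = smallest w > 0 with A_w > 0 = 2.
Sanity: Σ A_w = 4 = 2^2 = 4 ✓.


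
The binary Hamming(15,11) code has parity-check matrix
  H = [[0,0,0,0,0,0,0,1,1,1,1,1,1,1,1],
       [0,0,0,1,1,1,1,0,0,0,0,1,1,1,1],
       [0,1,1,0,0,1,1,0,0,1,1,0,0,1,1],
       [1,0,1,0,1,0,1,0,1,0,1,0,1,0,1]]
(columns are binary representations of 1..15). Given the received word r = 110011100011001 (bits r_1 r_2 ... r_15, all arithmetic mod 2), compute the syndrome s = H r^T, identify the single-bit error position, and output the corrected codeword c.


s = (1, 1, 1, 1)^T, error position = 15, corrected codeword c = 110011100011000

Compute s = H r^T mod 2 one row at a time:
  s_1 = 0 + 0 + 0 + 1 + 1 + 0 + 0 + 1 = 3 ≡ 1 (mod 2).
  s_2 = 0 + 1 + 1 + 1 + 1 + 0 + 0 + 1 = 5 ≡ 1 (mod 2).
  s_3 = 1 + 0 + 1 + 1 + 0 + 1 + 0 + 1 = 5 ≡ 1 (mod 2).
  s_4 = 1 + 0 + 1 + 1 + 0 + 1 + 0 + 1 = 5 ≡ 1 (mod 2).
s = (1, 1, 1, 1)^T — this equals column 15 of H (binary 1111), so error is at position 15.
Correct: flip bit 15 of r = 110011100011001 to get c = 110011100011000.


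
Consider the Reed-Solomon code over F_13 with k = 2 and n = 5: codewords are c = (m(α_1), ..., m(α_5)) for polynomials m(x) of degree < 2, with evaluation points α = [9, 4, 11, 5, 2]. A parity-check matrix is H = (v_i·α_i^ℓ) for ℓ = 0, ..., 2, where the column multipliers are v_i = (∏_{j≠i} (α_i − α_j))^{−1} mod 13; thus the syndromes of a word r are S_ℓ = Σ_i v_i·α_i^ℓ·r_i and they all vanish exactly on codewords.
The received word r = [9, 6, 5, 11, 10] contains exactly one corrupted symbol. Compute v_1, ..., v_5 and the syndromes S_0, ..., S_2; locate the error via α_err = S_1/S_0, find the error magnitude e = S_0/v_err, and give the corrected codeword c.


S = (1, 5, 12), error at position 4, error magnitude e = 7, c = [9, 6, 5, 4, 10].

Step 1: column multipliers v_i = (∏_{j≠i}(α_i − α_j))^{−1} mod 13.
  i = 1 (α = 9): (9−4)(9−11)(9−5)(9−2) = 5·(−2)·4·7 = −280 ≡ 6, so v_1 = 6^{−1} = 11 (mod 13).
  i = 2 (α = 4): (4−9)(4−11)(4−5)(4−2) = (−5)·(−7)·(−1)·2 = −70 ≡ 8, so v_2 = 8^{−1} = 5 (mod 13).
  i = 3 (α = 11): (11−9)(11−4)(11−5)(11−2) = 2·7·6·9 = 756 ≡ 2, so v_3 = 2^{−1} = 7 (mod 13).
  i = 4 (α = 5): (5−9)(5−4)(5−11)(5−2) = (−4)·1·(−6)·3 = 72 ≡ 7, so v_4 = 7^{−1} = 2 (mod 13).
  i = 5 (α = 2): (2−9)(2−4)(2−11)(2−5) = (−7)·(−2)·(−9)·(−3) = 378 ≡ 1, so v_5 = 1^{−1} = 1 (mod 13).
  v = [11, 5, 7, 2, 1].
Step 2: syndromes of r = [9, 6, 5, 11, 10] (all sums mod 13).
  S_0 = Σ v_i r_i = 11·9 + 5·6 + 7·5 + 2·11 + 1·10 = 196 ≡ 1.
  S_1 = Σ v_i α_i r_i = 11·9·9 + 5·4·6 + 7·11·5 + 2·5·11 + 1·2·10 = 1526 ≡ 5.
  α_i^2 mod 13 = [3, 3, 4, 12, 4].
  S_2 = Σ v_i α_i^2 r_i = 11·3·9 + 5·3·6 + 7·4·5 + 2·12·11 + 1·4·10 = 831 ≡ 12.
  S = (1, 5, 12) ≠ 0, so r is not a codeword (an error is present).
Step 3: locate the error. For a single error e at position i, S_ℓ = v_i·e·α_i^ℓ, so α_err = S_1/S_0.
  S_0^{−1} = 1^{−1} = 1 (mod 13), so α_err = 5·1 = 5 ≡ 5 = α_4. Error position i = 4.
  Consistency check: S_2/S_1 = 12·8 = 96 ≡ 5 = α_err ✓ (single-error assumption holds).
Step 4: error magnitude e = S_0/v_4 = S_0·∏_{j≠4}(α_4 − α_j) = 1·7 = 7 ≡ 7 (mod 13).
Step 5: correct position 4: c_4 = r_4 − e = 11 − 7 ≡ 4 (mod 13). Hence c = [9, 6, 5, 4, 10].
  Check: interpolating c through the α_i gives m(x) = 1 + 11·x (degree < 2) with m(α_i) = c_i for every i, so c is indeed a codeword.


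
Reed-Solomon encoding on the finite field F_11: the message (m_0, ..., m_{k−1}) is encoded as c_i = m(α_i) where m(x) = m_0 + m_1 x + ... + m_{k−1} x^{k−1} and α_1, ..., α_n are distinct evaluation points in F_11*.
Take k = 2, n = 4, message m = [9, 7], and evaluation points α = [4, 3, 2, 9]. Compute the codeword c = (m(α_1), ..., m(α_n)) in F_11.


c = [4, 8, 1, 6]

Message polynomial: m(x) = 9 + 7·x (mod 11).
For each evaluation point α_i, compute m(α_i) mod 11:
  α_1 = 4: Horner steps 7 → 4, so m(4) = 4.
  α_2 = 3: Horner steps 7 → 8, so m(3) = 8.
  α_3 = 2: Horner steps 7 → 1, so m(2) = 1.
  α_4 = 9: Horner steps 7 → 6, so m(9) = 6.
Codeword c = [4, 8, 1, 6] ∈ F_11^4.


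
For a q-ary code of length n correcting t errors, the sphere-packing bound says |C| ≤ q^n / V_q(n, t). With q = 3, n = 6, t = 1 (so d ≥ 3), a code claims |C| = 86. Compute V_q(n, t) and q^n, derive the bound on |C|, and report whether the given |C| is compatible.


V_q(n, t) = 13, q^n = 729, Hamming bound = 56, |C| = 86 > bound (violated).

Step 1: Compute V_q(n, t) = Σ_{j=0}^1 C(n, j) (q−1)^j.
  j = 0: C(6,0)·(2)^0 = 1·1 = 1.
  j = 1: C(6,1)·(2)^1 = 6·2 = 12.
  V_q(n, t) = 1 + 12 = 13.
Step 2: q^n = 3^6 = 729.
Step 3: Hamming bound ⌊q^n / V_q(n,t)⌋ = ⌊729/13⌋ = 56.
Step 4: Compare |C| = 86 to 56: violated.
The claimed |C| lies above the Hamming bound, so no 3-ary code of length 6 with d ≥ 3 can have 86 codewords.


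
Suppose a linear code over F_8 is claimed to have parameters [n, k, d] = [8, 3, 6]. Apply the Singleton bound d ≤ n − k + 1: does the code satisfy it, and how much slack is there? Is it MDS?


Singleton RHS = n − k + 1 = 6, slack = 0, bound satisfied, MDS.

Singleton bound: d ≤ n − k + 1.
Here n = 8, k = 3, so n − k + 1 = 6.
Given d = 6, check d ≤ 6: YES.
Slack = (n − k + 1) − d = 0.
The code is MDS (slack = 0).
Description: the claimed parameters are [8, 3, 6]_8; such a code would be MDS (meets Singleton bound).


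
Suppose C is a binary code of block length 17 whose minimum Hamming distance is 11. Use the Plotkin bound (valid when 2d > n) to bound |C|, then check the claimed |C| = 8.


Plotkin bound M ≤ 4; given |C| = 8 > bound (violated).

Check applicability: 2d = 22, n = 17.
2d − n = 5 > 0, so Plotkin applies.
Compute d/(2d−n) = 11/5 ≈ 2.2000.
⌊d/(2d−n)⌋ = 2.
Plotkin bound: M ≤ 2·2 = 4.
Given |C| = 8, check: VIOLATED.
This |C| is above the Plotkin bound, so no binary code with n = 17, d = 11 and 8 codewords exists.


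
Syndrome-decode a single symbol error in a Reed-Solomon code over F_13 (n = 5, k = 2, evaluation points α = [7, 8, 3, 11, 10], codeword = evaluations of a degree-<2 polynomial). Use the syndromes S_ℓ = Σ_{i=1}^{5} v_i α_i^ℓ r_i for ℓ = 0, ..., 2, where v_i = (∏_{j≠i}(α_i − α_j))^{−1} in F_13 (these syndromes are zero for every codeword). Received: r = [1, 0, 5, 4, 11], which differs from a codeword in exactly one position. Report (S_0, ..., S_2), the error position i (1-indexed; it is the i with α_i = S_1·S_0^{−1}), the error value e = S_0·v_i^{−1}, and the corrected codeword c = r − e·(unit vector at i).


S = (4, 5, 3), error at position 4, error magnitude e = 7, c = [1, 0, 5, 10, 11].

Step 1: column multipliers v_i = (∏_{j≠i}(α_i − α_j))^{−1} mod 13.
  i = 1 (α = 7): (7−8)(7−3)(7−11)(7−10) = (−1)·4·(−4)·(−3) = −48 ≡ 4, so v_1 = 4^{−1} = 10 (mod 13).
  i = 2 (α = 8): (8−7)(8−3)(8−11)(8−10) = 1·5·(−3)·(−2) = 30 ≡ 4, so v_2 = 4^{−1} = 10 (mod 13).
  i = 3 (α = 3): (3−7)(3−8)(3−11)(3−10) = (−4)·(−5)·(−8)·(−7) = 1120 ≡ 2, so v_3 = 2^{−1} = 7 (mod 13).
  i = 4 (α = 11): (11−7)(11−8)(11−3)(11−10) = 4·3·8·1 = 96 ≡ 5, so v_4 = 5^{−1} = 8 (mod 13).
  i = 5 (α = 10): (10−7)(10−8)(10−3)(10−11) = 3·2·7·(−1) = −42 ≡ 10, so v_5 = 10^{−1} = 4 (mod 13).
  v = [10, 10, 7, 8, 4].
Step 2: syndromes of r = [1, 0, 5, 4, 11] (all sums mod 13).
  S_0 = Σ v_i r_i = 10·1 + 10·0 + 7·5 + 8·4 + 4·11 = 121 ≡ 4.
  S_1 = Σ v_i α_i r_i = 10·7·1 + 10·8·0 + 7·3·5 + 8·11·4 + 4·10·11 = 967 ≡ 5.
  α_i^2 mod 13 = [10, 12, 9, 4, 9].
  S_2 = Σ v_i α_i^2 r_i = 10·10·1 + 10·12·0 + 7·9·5 + 8·4·4 + 4·9·11 = 939 ≡ 3.
  S = (4, 5, 3) ≠ 0, so r is not a codeword (an error is present).
Step 3: locate the error. For a single error e at position i, S_ℓ = v_i·e·α_i^ℓ, so α_err = S_1/S_0.
  S_0^{−1} = 4^{−1} = 10 (mod 13), so α_err = 5·10 = 50 ≡ 11 = α_4. Error position i = 4.
  Consistency check: S_2/S_1 = 3·8 = 24 ≡ 11 = α_err ✓ (single-error assumption holds).
Step 4: error magnitude e = S_0/v_4 = S_0·∏_{j≠4}(α_4 − α_j) = 4·5 = 20 ≡ 7 (mod 13).
Step 5: correct position 4: c_4 = r_4 − e = 4 − 7 ≡ 10 (mod 13). Hence c = [1, 0, 5, 10, 11].
  Check: interpolating c through the α_i gives m(x) = 8 + 12·x (degree < 2) with m(α_i) = c_i for every i, so c is indeed a codeword.


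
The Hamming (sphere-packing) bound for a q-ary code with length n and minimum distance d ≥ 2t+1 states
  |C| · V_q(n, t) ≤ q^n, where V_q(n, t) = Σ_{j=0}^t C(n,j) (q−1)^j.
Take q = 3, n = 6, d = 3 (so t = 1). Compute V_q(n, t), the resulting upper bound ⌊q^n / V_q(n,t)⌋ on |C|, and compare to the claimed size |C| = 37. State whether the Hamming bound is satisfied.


V_q(n, t) = 13, q^n = 729, Hamming bound = 56, |C| = 37 ≤ bound (satisfied).

Step 1: Compute V_q(n, t) = Σ_{j=0}^1 C(n, j) (q−1)^j.
  j = 0: C(6,0)·(2)^0 = 1·1 = 1.
  j = 1: C(6,1)·(2)^1 = 6·2 = 12.
  V_q(n, t) = 1 + 12 = 13.
Step 2: q^n = 3^6 = 729.
Step 3: Hamming bound ⌊q^n / V_q(n,t)⌋ = ⌊729/13⌋ = 56.
Step 4: Compare |C| = 37 to 56: satisfied.
The claimed |C| lies below the Hamming bound.


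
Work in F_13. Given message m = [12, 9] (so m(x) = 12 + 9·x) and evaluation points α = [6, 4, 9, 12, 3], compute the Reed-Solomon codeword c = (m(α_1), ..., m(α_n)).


c = [1, 9, 2, 3, 0]

Message polynomial: m(x) = 12 + 9·x (mod 13).
For each evaluation point α_i, compute m(α_i) mod 13:
  α_1 = 6: Horner steps 9 → 1, so m(6) = 1.
  α_2 = 4: Horner steps 9 → 9, so m(4) = 9.
  α_3 = 9: Horner steps 9 → 2, so m(9) = 2.
  α_4 = 12: Horner steps 9 → 3, so m(12) = 3.
  α_5 = 3: Horner steps 9 → 0, so m(3) = 0.
Codeword c = [1, 9, 2, 3, 0] ∈ F_13^5.


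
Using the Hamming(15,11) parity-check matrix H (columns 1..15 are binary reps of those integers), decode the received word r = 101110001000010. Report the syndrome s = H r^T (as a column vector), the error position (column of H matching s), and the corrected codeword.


s = (0, 1, 0, 0)^T, error position = 4, corrected codeword c = 101010001000010

Compute s = H r^T mod 2 one row at a time:
  s_1 = 0 + 1 + 0 + 0 + 0 + 0 + 1 + 0 = 2 ≡ 0 (mod 2).
  s_2 = 1 + 1 + 0 + 0 + 0 + 0 + 1 + 0 = 3 ≡ 1 (mod 2).
  s_3 = 0 + 1 + 0 + 0 + 0 + 0 + 1 + 0 = 2 ≡ 0 (mod 2).
  s_4 = 1 + 1 + 1 + 0 + 1 + 0 + 0 + 0 = 4 ≡ 0 (mod 2).
s = (0, 1, 0, 0)^T — this equals column 4 of H (binary 0100), so error is at position 4.
Correct: flip bit 4 of r = 101110001000010 to get c = 101010001000010.


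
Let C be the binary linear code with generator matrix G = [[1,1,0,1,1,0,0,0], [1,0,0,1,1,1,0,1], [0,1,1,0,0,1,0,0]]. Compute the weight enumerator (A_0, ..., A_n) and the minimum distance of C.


Weight distribution: A_0 = 1, A_2 = 1, A_3 = 2, A_4 = 1, A_5 = 2, A_6 = 1. Minimum distance d = 2.

Enumerate all 2^3 = 8 messages m ∈ F_2^3.
For each, compute codeword c = mG in F_2^8, then tally its weight.
  m = 000 → c = 00000000, weight = 0.
  m = 100 → c = 11011000, weight = 4.
  m = 010 → c = 10011101, weight = 5.
  m = 110 → c = 01000101, weight = 3.
  m = 001 → c = 01100100, weight = 3.
  m = 101 → c = 10111100, weight = 5.
  m = 011 → c = 11111001, weight = 6.
  m = 111 → c = 00100001, weight = 2.
Tally weights:
  weight 0: 1 codewords.
  weight 2: 1 codewords.
  weight 3: 2 codewords.
  weight 4: 1 codewords.
  weight 5: 2 codewords.
  weight 6: 1 codewords.
Minimum distance d = smallest w > 0 with A_w > 0 = 2.
Sanity: Σ A_w = 8 = 2^3 = 8 ✓.


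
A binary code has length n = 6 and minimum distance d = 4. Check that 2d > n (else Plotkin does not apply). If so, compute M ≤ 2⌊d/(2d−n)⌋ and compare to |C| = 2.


Plotkin bound M ≤ 4; given |C| = 2 ≤ bound (satisfied).

Check applicability: 2d = 8, n = 6.
2d − n = 2 > 0, so Plotkin applies.
Compute d/(2d−n) = 4/2 ≈ 2.0000.
⌊d/(2d−n)⌋ = 2.
Plotkin bound: M ≤ 2·2 = 4.
Given |C| = 2, check: satisfied.
This |C| is below the Plotkin bound.


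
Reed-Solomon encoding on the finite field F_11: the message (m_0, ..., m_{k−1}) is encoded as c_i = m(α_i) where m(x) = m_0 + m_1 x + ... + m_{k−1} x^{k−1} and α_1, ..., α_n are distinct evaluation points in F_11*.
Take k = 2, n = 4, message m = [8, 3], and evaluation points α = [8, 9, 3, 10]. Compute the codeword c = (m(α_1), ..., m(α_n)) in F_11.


c = [10, 2, 6, 5]

Message polynomial: m(x) = 8 + 3·x (mod 11).
For each evaluation point α_i, compute m(α_i) mod 11:
  α_1 = 8: Horner steps 3 → 10, so m(8) = 10.
  α_2 = 9: Horner steps 3 → 2, so m(9) = 2.
  α_3 = 3: Horner steps 3 → 6, so m(3) = 6.
  α_4 = 10: Horner steps 3 → 5, so m(10) = 5.
Codeword c = [10, 2, 6, 5] ∈ F_11^4.


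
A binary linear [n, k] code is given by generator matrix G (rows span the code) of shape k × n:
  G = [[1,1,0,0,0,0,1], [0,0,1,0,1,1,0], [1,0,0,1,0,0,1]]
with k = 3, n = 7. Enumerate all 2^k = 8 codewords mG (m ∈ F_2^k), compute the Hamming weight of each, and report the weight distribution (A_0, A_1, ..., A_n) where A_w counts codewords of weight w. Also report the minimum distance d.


Weight distribution: A_0 = 1, A_2 = 1, A_3 = 3, A_5 = 1, A_6 = 2. Minimum distance d = 2.

Enumerate all 2^3 = 8 messages m ∈ F_2^3.
For each, compute codeword c = mG in F_2^7, then tally its weight.
  m = 000 → c = 0000000, weight = 0.
  m = 100 → c = 1100001, weight = 3.
  m = 010 → c = 0010110, weight = 3.
  m = 110 → c = 1110111, weight = 6.
  m = 001 → c = 1001001, weight = 3.
  m = 101 → c = 0101000, weight = 2.
  m = 011 → c = 1011111, weight = 6.
  m = 111 → c = 0111110, weight = 5.
Tally weights:
  weight 0: 1 codewords.
  weight 2: 1 codewords.
  weight 3: 3 codewords.
  weight 5: 1 codewords.
  weight 6: 2 codewords.
Minimum distance d = smallest w > 0 with A_w > 0 = 2.
Sanity: Σ A_w = 8 = 2^3 = 8 ✓.


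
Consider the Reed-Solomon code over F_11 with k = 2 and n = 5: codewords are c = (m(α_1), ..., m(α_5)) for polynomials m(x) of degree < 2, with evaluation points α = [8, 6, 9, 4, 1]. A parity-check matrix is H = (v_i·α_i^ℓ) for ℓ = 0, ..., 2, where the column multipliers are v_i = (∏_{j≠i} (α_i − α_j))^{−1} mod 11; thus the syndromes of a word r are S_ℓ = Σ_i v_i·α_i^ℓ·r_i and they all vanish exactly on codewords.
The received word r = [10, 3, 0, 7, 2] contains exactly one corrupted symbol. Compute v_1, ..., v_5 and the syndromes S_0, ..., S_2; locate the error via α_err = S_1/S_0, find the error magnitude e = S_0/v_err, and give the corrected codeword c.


S = (8, 6, 10), error at position 3, error magnitude e = 3, c = [10, 3, 8, 7, 2].

Step 1: column multipliers v_i = (∏_{j≠i}(α_i − α_j))^{−1} mod 11.
  i = 1 (α = 8): (8−6)(8−9)(8−4)(8−1) = 2·(−1)·4·7 = −56 ≡ 10, so v_1 = 10^{−1} = 10 (mod 11).
  i = 2 (α = 6): (6−8)(6−9)(6−4)(6−1) = (−2)·(−3)·2·5 = 60 ≡ 5, so v_2 = 5^{−1} = 9 (mod 11).
  i = 3 (α = 9): (9−8)(9−6)(9−4)(9−1) = 1·3·5·8 = 120 ≡ 10, so v_3 = 10^{−1} = 10 (mod 11).
  i = 4 (α = 4): (4−8)(4−6)(4−9)(4−1) = (−4)·(−2)·(−5)·3 = −120 ≡ 1, so v_4 = 1^{−1} = 1 (mod 11).
  i = 5 (α = 1): (1−8)(1−6)(1−9)(1−4) = (−7)·(−5)·(−8)·(−3) = 840 ≡ 4, so v_5 = 4^{−1} = 3 (mod 11).
  v = [10, 9, 10, 1, 3].
Step 2: syndromes of r = [10, 3, 0, 7, 2] (all sums mod 11).
  S_0 = Σ v_i r_i = 10·10 + 9·3 + 10·0 + 1·7 + 3·2 = 140 ≡ 8.
  S_1 = Σ v_i α_i r_i = 10·8·10 + 9·6·3 + 10·9·0 + 1·4·7 + 3·1·2 = 996 ≡ 6.
  α_i^2 mod 11 = [9, 3, 4, 5, 1].
  S_2 = Σ v_i α_i^2 r_i = 10·9·10 + 9·3·3 + 10·4·0 + 1·5·7 + 3·1·2 = 1022 ≡ 10.
  S = (8, 6, 10) ≠ 0, so r is not a codeword (an error is present).
Step 3: locate the error. For a single error e at position i, S_ℓ = v_i·e·α_i^ℓ, so α_err = S_1/S_0.
  S_0^{−1} = 8^{−1} = 7 (mod 11), so α_err = 6·7 = 42 ≡ 9 = α_3. Error position i = 3.
  Consistency check: S_2/S_1 = 10·2 = 20 ≡ 9 = α_err ✓ (single-error assumption holds).
Step 4: error magnitude e = S_0/v_3 = S_0·∏_{j≠3}(α_3 − α_j) = 8·10 = 80 ≡ 3 (mod 11).
Step 5: correct position 3: c_3 = r_3 − e = 0 − 3 ≡ 8 (mod 11). Hence c = [10, 3, 8, 7, 2].
  Check: interpolating c through the α_i gives m(x) = 4 + 9·x (degree < 2) with m(α_i) = c_i for every i, so c is indeed a codeword.


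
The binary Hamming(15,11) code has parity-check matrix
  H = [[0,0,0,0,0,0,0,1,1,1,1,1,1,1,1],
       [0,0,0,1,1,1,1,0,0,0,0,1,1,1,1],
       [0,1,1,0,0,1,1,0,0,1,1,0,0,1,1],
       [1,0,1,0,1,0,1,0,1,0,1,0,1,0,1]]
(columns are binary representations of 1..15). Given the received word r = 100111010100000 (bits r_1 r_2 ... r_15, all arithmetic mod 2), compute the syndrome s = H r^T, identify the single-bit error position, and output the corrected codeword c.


s = (0, 1, 0, 0)^T, error position = 4, corrected codeword c = 100011010100000

Compute s = H r^T mod 2 one row at a time:
  s_1 = 1 + 0 + 1 + 0 + 0 + 0 + 0 + 0 = 2 ≡ 0 (mod 2).
  s_2 = 1 + 1 + 1 + 0 + 0 + 0 + 0 + 0 = 3 ≡ 1 (mod 2).
  s_3 = 0 + 0 + 1 + 0 + 1 + 0 + 0 + 0 = 2 ≡ 0 (mod 2).
  s_4 = 1 + 0 + 1 + 0 + 0 + 0 + 0 + 0 = 2 ≡ 0 (mod 2).
s = (0, 1, 0, 0)^T — this equals column 4 of H (binary 0100), so error is at position 4.
Correct: flip bit 4 of r = 100111010100000 to get c = 100011010100000.


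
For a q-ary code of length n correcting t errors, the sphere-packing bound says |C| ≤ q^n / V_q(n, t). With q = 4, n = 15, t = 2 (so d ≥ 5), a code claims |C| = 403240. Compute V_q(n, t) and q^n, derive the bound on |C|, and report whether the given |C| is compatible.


V_q(n, t) = 991, q^n = 1073741824, Hamming bound = 1083493, |C| = 403240 ≤ bound (satisfied).

Step 1: Compute V_q(n, t) = Σ_{j=0}^2 C(n, j) (q−1)^j.
  j = 0: C(15,0)·(3)^0 = 1·1 = 1.
  j = 1: C(15,1)·(3)^1 = 15·3 = 45.
  j = 2: C(15,2)·(3)^2 = 105·9 = 945.
  V_q(n, t) = 1 + 45 + 945 = 991.
Step 2: q^n = 4^15 = 1073741824.
Step 3: Hamming bound ⌊q^n / V_q(n,t)⌋ = ⌊1073741824/991⌋ = 1083493.
Step 4: Compare |C| = 403240 to 1083493: satisfied.
The claimed |C| lies below the Hamming bound.


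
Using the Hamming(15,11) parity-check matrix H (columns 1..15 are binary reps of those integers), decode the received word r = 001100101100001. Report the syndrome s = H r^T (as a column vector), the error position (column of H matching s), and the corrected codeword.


s = (1, 1, 0, 0)^T, error position = 12, corrected codeword c = 001100101101001

Compute s = H r^T mod 2 one row at a time:
  s_1 = 0 + 1 + 1 + 0 + 0 + 0 + 0 + 1 = 3 ≡ 1 (mod 2).
  s_2 = 1 + 0 + 0 + 1 + 0 + 0 + 0 + 1 = 3 ≡ 1 (mod 2).
  s_3 = 0 + 1 + 0 + 1 + 1 + 0 + 0 + 1 = 4 ≡ 0 (mod 2).
  s_4 = 0 + 1 + 0 + 1 + 1 + 0 + 0 + 1 = 4 ≡ 0 (mod 2).
s = (1, 1, 0, 0)^T — this equals column 12 of H (binary 1100), so error is at position 12.
Correct: flip bit 12 of r = 001100101100001 to get c = 001100101101001.


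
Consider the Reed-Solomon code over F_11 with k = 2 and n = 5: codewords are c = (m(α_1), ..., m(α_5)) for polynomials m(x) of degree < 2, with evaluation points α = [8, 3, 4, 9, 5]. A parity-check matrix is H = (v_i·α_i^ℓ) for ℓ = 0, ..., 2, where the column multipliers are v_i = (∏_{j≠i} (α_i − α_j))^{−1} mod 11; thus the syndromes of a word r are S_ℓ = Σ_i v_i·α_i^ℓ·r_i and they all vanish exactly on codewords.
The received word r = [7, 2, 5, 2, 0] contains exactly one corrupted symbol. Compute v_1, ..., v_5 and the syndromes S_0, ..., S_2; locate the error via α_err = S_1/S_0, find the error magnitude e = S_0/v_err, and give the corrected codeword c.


S = (5, 4, 1), error at position 2, error magnitude e = 3, c = [7, 10, 5, 2, 0].

Step 1: column multipliers v_i = (∏_{j≠i}(α_i − α_j))^{−1} mod 11.
  i = 1 (α = 8): (8−3)(8−4)(8−9)(8−5) = 5·4·(−1)·3 = −60 ≡ 6, so v_1 = 6^{−1} = 2 (mod 11).
  i = 2 (α = 3): (3−8)(3−4)(3−9)(3−5) = (−5)·(−1)·(−6)·(−2) = 60 ≡ 5, so v_2 = 5^{−1} = 9 (mod 11).
  i = 3 (α = 4): (4−8)(4−3)(4−9)(4−5) = (−4)·1·(−5)·(−1) = −20 ≡ 2, so v_3 = 2^{−1} = 6 (mod 11).
  i = 4 (α = 9): (9−8)(9−3)(9−4)(9−5) = 1·6·5·4 = 120 ≡ 10, so v_4 = 10^{−1} = 10 (mod 11).
  i = 5 (α = 5): (5−8)(5−3)(5−4)(5−9) = (−3)·2·1·(−4) = 24 ≡ 2, so v_5 = 2^{−1} = 6 (mod 11).
  v = [2, 9, 6, 10, 6].
Step 2: syndromes of r = [7, 2, 5, 2, 0] (all sums mod 11).
  S_0 = Σ v_i r_i = 2·7 + 9·2 + 6·5 + 10·2 + 6·0 = 82 ≡ 5.
  S_1 = Σ v_i α_i r_i = 2·8·7 + 9·3·2 + 6·4·5 + 10·9·2 + 6·5·0 = 466 ≡ 4.
  α_i^2 mod 11 = [9, 9, 5, 4, 3].
  S_2 = Σ v_i α_i^2 r_i = 2·9·7 + 9·9·2 + 6·5·5 + 10·4·2 + 6·3·0 = 518 ≡ 1.
  S = (5, 4, 1) ≠ 0, so r is not a codeword (an error is present).
Step 3: locate the error. For a single error e at position i, S_ℓ = v_i·e·α_i^ℓ, so α_err = S_1/S_0.
  S_0^{−1} = 5^{−1} = 9 (mod 11), so α_err = 4·9 = 36 ≡ 3 = α_2. Error position i = 2.
  Consistency check: S_2/S_1 = 1·3 = 3 ≡ 3 = α_err ✓ (single-error assumption holds).
Step 4: error magnitude e = S_0/v_2 = S_0·∏_{j≠2}(α_2 − α_j) = 5·5 = 25 ≡ 3 (mod 11).
Step 5: correct position 2: c_2 = r_2 − e = 2 − 3 ≡ 10 (mod 11). Hence c = [7, 10, 5, 2, 0].
  Check: interpolating c through the α_i gives m(x) = 3 + 6·x (degree < 2) with m(α_i) = c_i for every i, so c is indeed a codeword.


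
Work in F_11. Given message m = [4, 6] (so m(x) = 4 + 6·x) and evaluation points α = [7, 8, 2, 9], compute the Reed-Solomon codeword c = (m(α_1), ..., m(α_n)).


c = [2, 8, 5, 3]

Message polynomial: m(x) = 4 + 6·x (mod 11).
For each evaluation point α_i, compute m(α_i) mod 11:
  α_1 = 7: Horner steps 6 → 2, so m(7) = 2.
  α_2 = 8: Horner steps 6 → 8, so m(8) = 8.
  α_3 = 2: Horner steps 6 → 5, so m(2) = 5.
  α_4 = 9: Horner steps 6 → 3, so m(9) = 3.
Codeword c = [2, 8, 5, 3] ∈ F_11^4.


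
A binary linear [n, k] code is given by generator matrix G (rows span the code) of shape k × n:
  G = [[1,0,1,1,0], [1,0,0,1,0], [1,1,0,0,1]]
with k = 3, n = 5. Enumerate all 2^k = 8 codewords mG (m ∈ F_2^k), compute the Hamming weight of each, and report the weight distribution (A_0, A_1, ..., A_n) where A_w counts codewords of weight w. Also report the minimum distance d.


Weight distribution: A_0 = 1, A_1 = 1, A_2 = 1, A_3 = 3, A_4 = 2. Minimum distance d = 1.

Enumerate all 2^3 = 8 messages m ∈ F_2^3.
For each, compute codeword c = mG in F_2^5, then tally its weight.
  m = 000 → c = 00000, weight = 0.
  m = 100 → c = 10110, weight = 3.
  m = 010 → c = 10010, weight = 2.
  m = 110 → c = 00100, weight = 1.
  m = 001 → c = 11001, weight = 3.
  m = 101 → c = 01111, weight = 4.
  m = 011 → c = 01011, weight = 3.
  m = 111 → c = 11101, weight = 4.
Tally weights:
  weight 0: 1 codewords.
  weight 1: 1 codewords.
  weight 2: 1 codewords.
  weight 3: 3 codewords.
  weight 4: 2 codewords.
Minimum distance d = smallest w > 0 with A_w > 0 = 1.
Sanity: Σ A_w = 8 = 2^3 = 8 ✓.


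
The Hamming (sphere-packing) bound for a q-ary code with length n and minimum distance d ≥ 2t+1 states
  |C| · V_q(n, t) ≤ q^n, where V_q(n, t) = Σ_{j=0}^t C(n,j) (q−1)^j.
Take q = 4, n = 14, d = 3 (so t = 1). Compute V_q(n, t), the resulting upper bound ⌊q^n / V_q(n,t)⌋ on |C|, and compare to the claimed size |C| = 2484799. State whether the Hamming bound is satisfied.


V_q(n, t) = 43, q^n = 268435456, Hamming bound = 6242685, |C| = 2484799 ≤ bound (satisfied).

Step 1: Compute V_q(n, t) = Σ_{j=0}^1 C(n, j) (q−1)^j.
  j = 0: C(14,0)·(3)^0 = 1·1 = 1.
  j = 1: C(14,1)·(3)^1 = 14·3 = 42.
  V_q(n, t) = 1 + 42 = 43.
Step 2: q^n = 4^14 = 268435456.
Step 3: Hamming bound ⌊q^n / V_q(n,t)⌋ = ⌊268435456/43⌋ = 6242685.
Step 4: Compare |C| = 2484799 to 6242685: satisfied.
The claimed |C| lies below the Hamming bound.


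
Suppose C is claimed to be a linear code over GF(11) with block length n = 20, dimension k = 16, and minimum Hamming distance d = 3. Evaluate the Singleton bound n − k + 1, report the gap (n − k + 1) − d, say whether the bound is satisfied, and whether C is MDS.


Singleton RHS = n − k + 1 = 5, slack = 2, bound satisfied, not MDS.

Singleton bound: d ≤ n − k + 1.
Here n = 20, k = 16, so n − k + 1 = 5.
Given d = 3, check d ≤ 5: YES.
Slack = (n − k + 1) − d = 2.
The code is NOT MDS (slack = 2 > 0).
Description: the claimed parameters are [20, 16, 3]_11; such a code would be non-MDS.


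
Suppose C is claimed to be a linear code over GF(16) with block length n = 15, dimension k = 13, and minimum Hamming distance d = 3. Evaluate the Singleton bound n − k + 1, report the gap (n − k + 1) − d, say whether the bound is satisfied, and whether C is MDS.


Singleton RHS = n − k + 1 = 3, slack = 0, bound satisfied, MDS.

Singleton bound: d ≤ n − k + 1.
Here n = 15, k = 13, so n − k + 1 = 3.
Given d = 3, check d ≤ 3: YES.
Slack = (n − k + 1) − d = 0.
The code is MDS (slack = 0).
Description: the claimed parameters are [15, 13, 3]_16; such a code would be MDS (meets Singleton bound).


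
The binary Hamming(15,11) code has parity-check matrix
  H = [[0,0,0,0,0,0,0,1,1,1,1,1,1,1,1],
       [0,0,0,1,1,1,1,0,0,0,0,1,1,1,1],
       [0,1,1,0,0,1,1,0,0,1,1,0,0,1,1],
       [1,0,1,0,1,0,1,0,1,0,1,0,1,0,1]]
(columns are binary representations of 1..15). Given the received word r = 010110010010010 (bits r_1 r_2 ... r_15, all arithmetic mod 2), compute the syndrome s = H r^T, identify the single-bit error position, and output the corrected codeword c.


s = (1, 1, 1, 0)^T, error position = 14, corrected codeword c = 010110010010000

Compute s = H r^T mod 2 one row at a time:
  s_1 = 1 + 0 + 0 + 1 + 0 + 0 + 1 + 0 = 3 ≡ 1 (mod 2).
  s_2 = 1 + 1 + 0 + 0 + 0 + 0 + 1 + 0 = 3 ≡ 1 (mod 2).
  s_3 = 1 + 0 + 0 + 0 + 0 + 1 + 1 + 0 = 3 ≡ 1 (mod 2).
  s_4 = 0 + 0 + 1 + 0 + 0 + 1 + 0 + 0 = 2 ≡ 0 (mod 2).
s = (1, 1, 1, 0)^T — this equals column 14 of H (binary 1110), so error is at position 14.
Correct: flip bit 14 of r = 010110010010010 to get c = 010110010010000.


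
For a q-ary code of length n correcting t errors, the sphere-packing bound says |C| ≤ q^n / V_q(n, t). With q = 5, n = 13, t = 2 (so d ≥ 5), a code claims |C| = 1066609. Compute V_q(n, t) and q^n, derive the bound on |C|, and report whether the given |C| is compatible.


V_q(n, t) = 1301, q^n = 1220703125, Hamming bound = 938280, |C| = 1066609 > bound (violated).

Step 1: Compute V_q(n, t) = Σ_{j=0}^2 C(n, j) (q−1)^j.
  j = 0: C(13,0)·(4)^0 = 1·1 = 1.
  j = 1: C(13,1)·(4)^1 = 13·4 = 52.
  j = 2: C(13,2)·(4)^2 = 78·16 = 1248.
  V_q(n, t) = 1 + 52 + 1248 = 1301.
Step 2: q^n = 5^13 = 1220703125.
Step 3: Hamming bound ⌊q^n / V_q(n,t)⌋ = ⌊1220703125/1301⌋ = 938280.
Step 4: Compare |C| = 1066609 to 938280: violated.
The claimed |C| lies above the Hamming bound, so no 5-ary code of length 13 with d ≥ 5 can have 1066609 codewords.


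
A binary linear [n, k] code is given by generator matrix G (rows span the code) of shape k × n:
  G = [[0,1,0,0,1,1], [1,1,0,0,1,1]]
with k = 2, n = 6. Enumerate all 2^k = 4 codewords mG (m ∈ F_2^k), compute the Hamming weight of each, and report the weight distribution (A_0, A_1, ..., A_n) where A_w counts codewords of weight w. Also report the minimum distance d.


Weight distribution: A_0 = 1, A_1 = 1, A_3 = 1, A_4 = 1. Minimum distance d = 1.

Enumerate all 2^2 = 4 messages m ∈ F_2^2.
For each, compute codeword c = mG in F_2^6, then tally its weight.
  m = 00 → c = 000000, weight = 0.
  m = 10 → c = 010011, weight = 3.
  m = 01 → c = 110011, weight = 4.
  m = 11 → c = 100000, weight = 1.
Tally weights:
  weight 0: 1 codewords.
  weight 1: 1 codewords.
  weight 3: 1 codewords.
  weight 4: 1 codewords.
Minimum distance d = smallest w > 0 with A_w > 0 = 1.
Sanity: Σ A_w = 4 = 2^2 = 4 ✓.


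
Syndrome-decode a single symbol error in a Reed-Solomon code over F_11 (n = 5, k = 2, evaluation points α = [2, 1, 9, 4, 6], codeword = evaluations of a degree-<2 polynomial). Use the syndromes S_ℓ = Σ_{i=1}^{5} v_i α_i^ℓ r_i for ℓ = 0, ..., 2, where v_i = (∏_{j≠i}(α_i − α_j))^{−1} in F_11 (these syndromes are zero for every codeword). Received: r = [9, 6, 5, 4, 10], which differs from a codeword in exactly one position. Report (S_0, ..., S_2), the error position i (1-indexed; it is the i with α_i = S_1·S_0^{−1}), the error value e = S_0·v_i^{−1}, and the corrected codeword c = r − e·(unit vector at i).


S = (2, 7, 8), error at position 3, error magnitude e = 8, c = [9, 6, 8, 4, 10].

Step 1: column multipliers v_i = (∏_{j≠i}(α_i − α_j))^{−1} mod 11.
  i = 1 (α = 2): (2−1)(2−9)(2−4)(2−6) = 1·(−7)·(−2)·(−4) = −56 ≡ 10, so v_1 = 10^{−1} = 10 (mod 11).
  i = 2 (α = 1): (1−2)(1−9)(1−4)(1−6) = (−1)·(−8)·(−3)·(−5) = 120 ≡ 10, so v_2 = 10^{−1} = 10 (mod 11).
  i = 3 (α = 9): (9−2)(9−1)(9−4)(9−6) = 7·8·5·3 = 840 ≡ 4, so v_3 = 4^{−1} = 3 (mod 11).
  i = 4 (α = 4): (4−2)(4−1)(4−9)(4−6) = 2·3·(−5)·(−2) = 60 ≡ 5, so v_4 = 5^{−1} = 9 (mod 11).
  i = 5 (α = 6): (6−2)(6−1)(6−9)(6−4) = 4·5·(−3)·2 = −120 ≡ 1, so v_5 = 1^{−1} = 1 (mod 11).
  v = [10, 10, 3, 9, 1].
Step 2: syndromes of r = [9, 6, 5, 4, 10] (all sums mod 11).
  S_0 = Σ v_i r_i = 10·9 + 10·6 + 3·5 + 9·4 + 1·10 = 211 ≡ 2.
  S_1 = Σ v_i α_i r_i = 10·2·9 + 10·1·6 + 3·9·5 + 9·4·4 + 1·6·10 = 579 ≡ 7.
  α_i^2 mod 11 = [4, 1, 4, 5, 3].
  S_2 = Σ v_i α_i^2 r_i = 10·4·9 + 10·1·6 + 3·4·5 + 9·5·4 + 1·3·10 = 690 ≡ 8.
  S = (2, 7, 8) ≠ 0, so r is not a codeword (an error is present).
Step 3: locate the error. For a single error e at position i, S_ℓ = v_i·e·α_i^ℓ, so α_err = S_1/S_0.
  S_0^{−1} = 2^{−1} = 6 (mod 11), so α_err = 7·6 = 42 ≡ 9 = α_3. Error position i = 3.
  Consistency check: S_2/S_1 = 8·8 = 64 ≡ 9 = α_err ✓ (single-error assumption holds).
Step 4: error magnitude e = S_0/v_3 = S_0·∏_{j≠3}(α_3 − α_j) = 2·4 = 8 ≡ 8 (mod 11).
Step 5: correct position 3: c_3 = r_3 − e = 5 − 8 ≡ 8 (mod 11). Hence c = [9, 6, 8, 4, 10].
  Check: interpolating c through the α_i gives m(x) = 3 + 3·x (degree < 2) with m(α_i) = c_i for every i, so c is indeed a codeword.


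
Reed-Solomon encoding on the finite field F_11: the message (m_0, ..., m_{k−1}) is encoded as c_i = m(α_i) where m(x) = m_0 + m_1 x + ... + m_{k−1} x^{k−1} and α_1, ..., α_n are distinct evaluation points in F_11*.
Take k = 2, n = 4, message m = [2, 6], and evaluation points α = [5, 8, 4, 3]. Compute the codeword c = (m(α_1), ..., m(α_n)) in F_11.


c = [10, 6, 4, 9]

Message polynomial: m(x) = 2 + 6·x (mod 11).
For each evaluation point α_i, compute m(α_i) mod 11:
  α_1 = 5: Horner steps 6 → 10, so m(5) = 10.
  α_2 = 8: Horner steps 6 → 6, so m(8) = 6.
  α_3 = 4: Horner steps 6 → 4, so m(4) = 4.
  α_4 = 3: Horner steps 6 → 9, so m(3) = 9.
Codeword c = [10, 6, 4, 9] ∈ F_11^4.


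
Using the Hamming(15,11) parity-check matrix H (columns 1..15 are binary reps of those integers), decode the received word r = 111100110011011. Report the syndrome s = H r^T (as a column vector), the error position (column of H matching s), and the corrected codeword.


s = (1, 1, 0, 1)^T, error position = 13, corrected codeword c = 111100110011111

Compute s = H r^T mod 2 one row at a time:
  s_1 = 1 + 0 + 0 + 1 + 1 + 0 + 1 + 1 = 5 ≡ 1 (mod 2).
  s_2 = 1 + 0 + 0 + 1 + 1 + 0 + 1 + 1 = 5 ≡ 1 (mod 2).
  s_3 = 1 + 1 + 0 + 1 + 0 + 1 + 1 + 1 = 6 ≡ 0 (mod 2).
  s_4 = 1 + 1 + 0 + 1 + 0 + 1 + 0 + 1 = 5 ≡ 1 (mod 2).
s = (1, 1, 0, 1)^T — this equals column 13 of H (binary 1101), so error is at position 13.
Correct: flip bit 13 of r = 111100110011011 to get c = 111100110011111.


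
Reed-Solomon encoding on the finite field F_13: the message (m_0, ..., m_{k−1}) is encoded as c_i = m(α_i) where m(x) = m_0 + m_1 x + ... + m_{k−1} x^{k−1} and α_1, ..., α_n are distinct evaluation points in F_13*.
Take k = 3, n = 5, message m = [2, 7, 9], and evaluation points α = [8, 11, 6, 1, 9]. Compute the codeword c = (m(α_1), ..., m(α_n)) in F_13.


c = [10, 11, 4, 5, 1]

Message polynomial: m(x) = 2 + 7·x + 9·x^2 (mod 13).
For each evaluation point α_i, compute m(α_i) mod 13:
  α_1 = 8: Horner steps 9 → 1 → 10, so m(8) = 10.
  α_2 = 11: Horner steps 9 → 2 → 11, so m(11) = 11.
  α_3 = 6: Horner steps 9 → 9 → 4, so m(6) = 4.
  α_4 = 1: Horner steps 9 → 3 → 5, so m(1) = 5.
  α_5 = 9: Horner steps 9 → 10 → 1, so m(9) = 1.
Codeword c = [10, 11, 4, 5, 1] ∈ F_13^5.


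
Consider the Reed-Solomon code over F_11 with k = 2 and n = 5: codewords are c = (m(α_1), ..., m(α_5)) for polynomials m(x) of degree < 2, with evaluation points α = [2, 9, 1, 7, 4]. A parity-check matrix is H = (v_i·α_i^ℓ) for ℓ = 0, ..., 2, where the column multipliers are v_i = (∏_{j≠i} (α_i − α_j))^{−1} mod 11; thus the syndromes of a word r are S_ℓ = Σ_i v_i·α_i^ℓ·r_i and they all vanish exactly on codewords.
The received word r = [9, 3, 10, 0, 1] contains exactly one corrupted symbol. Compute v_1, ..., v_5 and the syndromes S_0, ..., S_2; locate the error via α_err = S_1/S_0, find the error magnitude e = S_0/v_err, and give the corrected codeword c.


S = (8, 8, 8), error at position 3, error magnitude e = 8, c = [9, 3, 2, 0, 1].

Step 1: column multipliers v_i = (∏_{j≠i}(α_i − α_j))^{−1} mod 11.
  i = 1 (α = 2): (2−9)(2−1)(2−7)(2−4) = (−7)·1·(−5)·(−2) = −70 ≡ 7, so v_1 = 7^{−1} = 8 (mod 11).
  i = 2 (α = 9): (9−2)(9−1)(9−7)(9−4) = 7·8·2·5 = 560 ≡ 10, so v_2 = 10^{−1} = 10 (mod 11).
  i = 3 (α = 1): (1−2)(1−9)(1−7)(1−4) = (−1)·(−8)·(−6)·(−3) = 144 ≡ 1, so v_3 = 1^{−1} = 1 (mod 11).
  i = 4 (α = 7): (7−2)(7−9)(7−1)(7−4) = 5·(−2)·6·3 = −180 ≡ 7, so v_4 = 7^{−1} = 8 (mod 11).
  i = 5 (α = 4): (4−2)(4−9)(4−1)(4−7) = 2·(−5)·3·(−3) = 90 ≡ 2, so v_5 = 2^{−1} = 6 (mod 11).
  v = [8, 10, 1, 8, 6].
Step 2: syndromes of r = [9, 3, 10, 0, 1] (all sums mod 11).
  S_0 = Σ v_i r_i = 8·9 + 10·3 + 1·10 + 8·0 + 6·1 = 118 ≡ 8.
  S_1 = Σ v_i α_i r_i = 8·2·9 + 10·9·3 + 1·1·10 + 8·7·0 + 6·4·1 = 448 ≡ 8.
  α_i^2 mod 11 = [4, 4, 1, 5, 5].
  S_2 = Σ v_i α_i^2 r_i = 8·4·9 + 10·4·3 + 1·1·10 + 8·5·0 + 6·5·1 = 448 ≡ 8.
  S = (8, 8, 8) ≠ 0, so r is not a codeword (an error is present).
Step 3: locate the error. For a single error e at position i, S_ℓ = v_i·e·α_i^ℓ, so α_err = S_1/S_0.
  S_0^{−1} = 8^{−1} = 7 (mod 11), so α_err = 8·7 = 56 ≡ 1 = α_3. Error position i = 3.
  Consistency check: S_2/S_1 = 8·7 = 56 ≡ 1 = α_err ✓ (single-error assumption holds).
Step 4: error magnitude e = S_0/v_3 = S_0·∏_{j≠3}(α_3 − α_j) = 8·1 = 8 ≡ 8 (mod 11).
Step 5: correct position 3: c_3 = r_3 − e = 10 − 8 ≡ 2 (mod 11). Hence c = [9, 3, 2, 0, 1].
  Check: interpolating c through the α_i gives m(x) = 6 + 7·x (degree < 2) with m(α_i) = c_i for every i, so c is indeed a codeword.
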